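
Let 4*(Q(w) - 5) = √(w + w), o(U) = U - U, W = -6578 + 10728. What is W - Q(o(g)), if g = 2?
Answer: 4145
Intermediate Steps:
W = 4150
o(U) = 0
Q(w) = 5 + √2*√w/4 (Q(w) = 5 + √(w + w)/4 = 5 + √(2*w)/4 = 5 + (√2*√w)/4 = 5 + √2*√w/4)
W - Q(o(g)) = 4150 - (5 + √2*√0/4) = 4150 - (5 + (¼)*√2*0) = 4150 - (5 + 0) = 4150 - 1*5 = 4150 - 5 = 4145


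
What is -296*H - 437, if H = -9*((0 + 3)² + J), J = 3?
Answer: 31531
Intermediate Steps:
H = -108 (H = -9*((0 + 3)² + 3) = -9*(3² + 3) = -9*(9 + 3) = -9*12 = -108)
-296*H - 437 = -296*(-108) - 437 = 31968 - 437 = 31531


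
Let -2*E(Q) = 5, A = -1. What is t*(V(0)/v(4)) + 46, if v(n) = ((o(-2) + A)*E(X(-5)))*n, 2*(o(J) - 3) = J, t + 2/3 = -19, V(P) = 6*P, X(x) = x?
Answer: 46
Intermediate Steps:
t = -59/3 (t = -⅔ - 19 = -59/3 ≈ -19.667)
o(J) = 3 + J/2
E(Q) = -5/2 (E(Q) = -½*5 = -5/2)
v(n) = -5*n/2 (v(n) = (((3 + (½)*(-2)) - 1)*(-5/2))*n = (((3 - 1) - 1)*(-5/2))*n = ((2 - 1)*(-5/2))*n = (1*(-5/2))*n = -5*n/2)
t*(V(0)/v(4)) + 46 = -59*6*0/(3*((-5/2*4))) + 46 = -0/(-10) + 46 = -0*(-1)/10 + 46 = -59/3*0 + 46 = 0 + 46 = 46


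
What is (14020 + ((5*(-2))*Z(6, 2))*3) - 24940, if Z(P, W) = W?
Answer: -10980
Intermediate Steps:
(14020 + ((5*(-2))*Z(6, 2))*3) - 24940 = (14020 + ((5*(-2))*2)*3) - 24940 = (14020 - 10*2*3) - 24940 = (14020 - 20*3) - 24940 = (14020 - 60) - 24940 = 13960 - 24940 = -10980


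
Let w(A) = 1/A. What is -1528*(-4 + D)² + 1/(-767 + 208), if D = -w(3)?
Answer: -144351697/5031 ≈ -28692.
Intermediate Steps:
D = -⅓ (D = -1/3 = -1*⅓ = -⅓ ≈ -0.33333)
-1528*(-4 + D)² + 1/(-767 + 208) = -1528*(-4 - ⅓)² + 1/(-767 + 208) = -1528*(-13/3)² + 1/(-559) = -1528*169/9 - 1/559 = -258232/9 - 1/559 = -144351697/5031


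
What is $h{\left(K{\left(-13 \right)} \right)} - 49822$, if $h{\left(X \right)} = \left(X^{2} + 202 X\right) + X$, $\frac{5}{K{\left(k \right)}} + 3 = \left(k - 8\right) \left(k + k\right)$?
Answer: $- \frac{14689415708}{294849} \approx -49820.0$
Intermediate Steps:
$K{\left(k \right)} = \frac{5}{-3 + 2 k \left(-8 + k\right)}$ ($K{\left(k \right)} = \frac{5}{-3 + \left(k - 8\right) \left(k + k\right)} = \frac{5}{-3 + \left(-8 + k\right) 2 k} = \frac{5}{-3 + 2 k \left(-8 + k\right)}$)
$h{\left(X \right)} = X^{2} + 203 X$
$h{\left(K{\left(-13 \right)} \right)} - 49822 = \frac{5}{-3 - -208 + 2 \left(-13\right)^{2}} \left(203 + \frac{5}{-3 - -208 + 2 \left(-13\right)^{2}}\right) - 49822 = \frac{5}{-3 + 208 + 2 \cdot 169} \left(203 + \frac{5}{-3 + 208 + 2 \cdot 169}\right) - 49822 = \frac{5}{-3 + 208 + 338} \left(203 + \frac{5}{-3 + 208 + 338}\right) - 49822 = \frac{5}{543} \left(203 + \frac{5}{543}\right) - 49822 = 5 \cdot \frac{1}{543} \left(203 + 5 \cdot \frac{1}{543}\right) - 49822 = \frac{5 \left(203 + \frac{5}{543}\right)}{543} - 49822 = \frac{5}{543} \cdot \frac{110234}{543} - 49822 = \frac{551170}{294849} - 49822 = - \frac{14689415708}{294849}$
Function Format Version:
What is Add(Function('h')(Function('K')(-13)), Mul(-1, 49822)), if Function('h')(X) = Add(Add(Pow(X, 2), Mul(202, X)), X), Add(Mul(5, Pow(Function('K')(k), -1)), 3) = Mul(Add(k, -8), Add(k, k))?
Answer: Rational(-14689415708, 294849) ≈ -49820.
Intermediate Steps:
Function('K')(k) = Mul(5, Pow(Add(-3, Mul(2, k, Add(-8, k))), -1)) (Function('K')(k) = Mul(5, Pow(Add(-3, Mul(Add(k, -8), Add(k, k))), -1)) = Mul(5, Pow(Add(-3, Mul(Add(-8, k), Mul(2, k))), -1)) = Mul(5, Pow(Add(-3, Mul(2, k, Add(-8, k))), -1)))
Function('h')(X) = Add(Pow(X, 2), Mul(203, X))
Add(Function('h')(Function('K')(-13)), Mul(-1, 49822)) = Add(Mul(Mul(5, Pow(Add(-3, Mul(-16, -13), Mul(2, Pow(-13, 2))), -1)), Add(203, Mul(5, Pow(Add(-3, Mul(-16, -13), Mul(2, Pow(-13, 2))), -1)))), Mul(-1, 49822)) = Add(Mul(Mul(5, Pow(Add(-3, 208, Mul(2, 169)), -1)), Add(203, Mul(5, Pow(Add(-3, 208, Mul(2, 169)), -1)))), -49822) = Add(Mul(Mul(5, Pow(Add(-3, 208, 338), -1)), Add(203, Mul(5, Pow(Add(-3, 208, 338), -1)))), -49822) = Add(Mul(Mul(5, Pow(543, -1)), Add(203, Mul(5, Pow(543, -1)))), -49822) = Add(Mul(Mul(5, Rational(1, 543)), Add(203, Mul(5, Rational(1, 543)))), -49822) = Add(Mul(Rational(5, 543), Add(203, Rational(5, 543))), -49822) = Add(Mul(Rational(5, 543), Rational(110234, 543)), -49822) = Add(Rational(551170, 294849), -49822) = Rational(-14689415708, 294849)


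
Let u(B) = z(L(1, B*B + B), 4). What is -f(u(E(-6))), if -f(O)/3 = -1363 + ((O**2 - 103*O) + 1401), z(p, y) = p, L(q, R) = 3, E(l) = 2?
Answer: -786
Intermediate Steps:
u(B) = 3
f(O) = -114 - 3*O**2 + 309*O (f(O) = -3*(-1363 + ((O**2 - 103*O) + 1401)) = -3*(-1363 + (1401 + O**2 - 103*O)) = -3*(38 + O**2 - 103*O) = -114 - 3*O**2 + 309*O)
-f(u(E(-6))) = -(-114 - 3*3**2 + 309*3) = -(-114 - 3*9 + 927) = -(-114 - 27 + 927) = -1*786 = -786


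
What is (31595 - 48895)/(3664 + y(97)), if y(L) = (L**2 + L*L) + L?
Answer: -17300/22579 ≈ -0.76620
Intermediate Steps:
y(L) = L + 2*L**2 (y(L) = (L**2 + L**2) + L = 2*L**2 + L = L + 2*L**2)
(31595 - 48895)/(3664 + y(97)) = (31595 - 48895)/(3664 + 97*(1 + 2*97)) = -17300/(3664 + 97*(1 + 194)) = -17300/(3664 + 97*195) = -17300/(3664 + 18915) = -17300/22579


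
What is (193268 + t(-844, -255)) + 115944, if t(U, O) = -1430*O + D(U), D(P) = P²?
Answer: 1386198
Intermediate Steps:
t(U, O) = U² - 1430*O (t(U, O) = -1430*O + U² = U² - 1430*O)
(193268 + t(-844, -255)) + 115944 = (193268 + ((-844)² - 1430*(-255))) + 115944 = (193268 + (712336 + 364650)) + 115944 = (193268 + 1076986) + 115944 = 1270254 + 115944 = 1386198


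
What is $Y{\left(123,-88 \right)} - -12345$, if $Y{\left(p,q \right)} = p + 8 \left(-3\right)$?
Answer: $12444$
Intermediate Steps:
$Y{\left(p,q \right)} = -24 + p$ ($Y{\left(p,q \right)} = p - 24 = -24 + p$)
$Y{\left(123,-88 \right)} - -12345 = \left(-24 + 123\right) - -12345 = 99 + 12345 = 12444$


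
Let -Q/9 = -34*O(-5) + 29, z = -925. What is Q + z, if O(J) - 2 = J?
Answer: -2104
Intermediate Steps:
O(J) = 2 + J
Q = -1179 (Q = -9*(-34*(2 - 5) + 29) = -9*(-34*(-3) + 29) = -9*(102 + 29) = -9*131 = -1179)
Q + z = -1179 - 925 = -2104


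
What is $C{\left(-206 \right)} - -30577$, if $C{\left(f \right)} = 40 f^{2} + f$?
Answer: $1727811$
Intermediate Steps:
$C{\left(f \right)} = f + 40 f^{2}$
$C{\left(-206 \right)} - -30577 = - 206 \left(1 + 40 \left(-206\right)\right) - -30577 = - 206 \left(1 - 8240\right) + 30577 = \left(-206\right) \left(-8239\right) + 30577 = 1697234 + 30577 = 1727811$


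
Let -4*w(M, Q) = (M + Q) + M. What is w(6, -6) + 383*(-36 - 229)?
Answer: -202993/2 ≈ -1.0150e+5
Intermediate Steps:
w(M, Q) = -M/2 - Q/4 (w(M, Q) = -((M + Q) + M)/4 = -(Q + 2*M)/4 = -M/2 - Q/4)
w(6, -6) + 383*(-36 - 229) = (-½*6 - ¼*(-6)) + 383*(-36 - 229) = (-3 + 3/2) + 383*(-265) = -3/2 - 101495 = -202993/2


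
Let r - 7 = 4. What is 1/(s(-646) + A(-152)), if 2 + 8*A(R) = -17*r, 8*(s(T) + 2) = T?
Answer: -8/851 ≈ -0.0094007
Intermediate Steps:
r = 11 (r = 7 + 4 = 11)
s(T) = -2 + T/8
A(R) = -189/8 (A(R) = -1/4 + (-17*11)/8 = -1/4 + (1/8)*(-187) = -1/4 - 187/8 = -189/8)
1/(s(-646) + A(-152)) = 1/((-2 + (1/8)*(-646)) - 189/8) = 1/((-2 - 323/4) - 189/8) = 1/(-331/4 - 189/8) = 1/(-851/8) = -8/851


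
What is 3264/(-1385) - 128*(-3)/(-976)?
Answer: -232344/84485 ≈ -2.7501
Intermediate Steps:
3264/(-1385) - 128*(-3)/(-976) = 3264*(-1/1385) + 384*(-1/976) = -3264/1385 - 24/61 = -232344/84485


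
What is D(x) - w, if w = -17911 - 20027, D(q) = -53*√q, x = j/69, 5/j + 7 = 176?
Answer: 37938 - 53*√345/897 ≈ 37937.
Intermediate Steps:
j = 5/169 (j = 5/(-7 + 176) = 5/169 ≈ 0.029586)
x = 5/11661 (x = (5/169)/69 = (5/169)*(1/69) = 5/11661 ≈ 0.00042878)
w = -37938
D(x) - w = -53*√345/897 - 1*(-37938) = -53*√345/897 + 37938 = 37938 - 53*√345/897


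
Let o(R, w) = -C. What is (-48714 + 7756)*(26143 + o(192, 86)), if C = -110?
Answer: -1075270374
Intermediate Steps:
o(R, w) = 110 (o(R, w) = -1*(-110) = 110)
(-48714 + 7756)*(26143 + o(192, 86)) = (-48714 + 7756)*(26143 + 110) = -40958*26253 = -1075270374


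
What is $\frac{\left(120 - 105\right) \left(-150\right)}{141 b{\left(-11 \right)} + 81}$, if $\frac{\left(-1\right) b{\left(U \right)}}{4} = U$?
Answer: $- \frac{150}{419} \approx -0.358$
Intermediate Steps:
$b{\left(U \right)} = - 4 U$
$\frac{\left(120 - 105\right) \left(-150\right)}{141 b{\left(-11 \right)} + 81} = \frac{\left(120 - 105\right) \left(-150\right)}{141 \left(\left(-4\right) \left(-11\right)\right) + 81} = \frac{15 \left(-150\right)}{141 \cdot 44 + 81} = - \frac{2250}{6204 + 81} = - \frac{2250}{6285} = \left(-2250\right) \frac{1}{6285} = - \frac{150}{419}$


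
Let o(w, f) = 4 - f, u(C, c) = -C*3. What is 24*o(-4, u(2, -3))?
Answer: 240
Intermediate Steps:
u(C, c) = -3*C
24*o(-4, u(2, -3)) = 24*(4 - (-3)*2) = 24*(4 - 1*(-6)) = 24*(4 + 6) = 24*10 = 240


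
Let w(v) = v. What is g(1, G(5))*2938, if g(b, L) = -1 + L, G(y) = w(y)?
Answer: 11752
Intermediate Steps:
G(y) = y
g(1, G(5))*2938 = (-1 + 5)*2938 = 4*2938 = 11752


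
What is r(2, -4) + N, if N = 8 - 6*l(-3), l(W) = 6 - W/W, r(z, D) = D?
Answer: -26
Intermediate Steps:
l(W) = 5 (l(W) = 6 - 1*1 = 6 - 1 = 5)
N = -22 (N = 8 - 6*5 = 8 - 30 = -22)
r(2, -4) + N = -4 - 22 = -26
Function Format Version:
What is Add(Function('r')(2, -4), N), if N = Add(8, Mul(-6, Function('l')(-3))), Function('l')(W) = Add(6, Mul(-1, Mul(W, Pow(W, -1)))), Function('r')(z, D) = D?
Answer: -26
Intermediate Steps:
Function('l')(W) = 5 (Function('l')(W) = Add(6, Mul(-1, 1)) = Add(6, -1) = 5)
N = -22 (N = Add(8, Mul(-6, 5)) = Add(8, -30) = -22)
Add(Function('r')(2, -4), N) = Add(-4, -22) = -26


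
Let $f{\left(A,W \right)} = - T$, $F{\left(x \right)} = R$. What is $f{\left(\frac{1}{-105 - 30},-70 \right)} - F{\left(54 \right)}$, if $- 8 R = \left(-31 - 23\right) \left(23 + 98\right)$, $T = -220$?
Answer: $- \frac{2387}{4} \approx -596.75$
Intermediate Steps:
$R = \frac{3267}{4}$ ($R = - \frac{\left(-31 - 23\right) \left(23 + 98\right)}{8} = - \frac{\left(-54\right) 121}{8} = \left(- \frac{1}{8}\right) \left(-6534\right) = \frac{3267}{4} \approx 816.75$)
$F{\left(x \right)} = \frac{3267}{4}$
$f{\left(A,W \right)} = 220$ ($f{\left(A,W \right)} = \left(-1\right) \left(-220\right) = 220$)
$f{\left(\frac{1}{-105 - 30},-70 \right)} - F{\left(54 \right)} = 220 - \frac{3267}{4} = - \frac{2387}{4}$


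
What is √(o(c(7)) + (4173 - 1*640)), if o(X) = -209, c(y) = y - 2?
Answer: 2*√831 ≈ 57.654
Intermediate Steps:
c(y) = -2 + y
√(o(c(7)) + (4173 - 1*640)) = √(-209 + (4173 - 1*640)) = √(-209 + (4173 - 640)) = √(-209 + 3533) = √3324 = 2*√831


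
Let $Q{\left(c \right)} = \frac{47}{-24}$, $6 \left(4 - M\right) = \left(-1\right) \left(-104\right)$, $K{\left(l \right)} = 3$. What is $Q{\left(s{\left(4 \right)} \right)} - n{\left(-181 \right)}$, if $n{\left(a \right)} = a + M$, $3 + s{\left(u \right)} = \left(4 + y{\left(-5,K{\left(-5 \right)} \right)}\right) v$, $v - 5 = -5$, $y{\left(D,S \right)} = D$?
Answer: $\frac{1539}{8} \approx 192.38$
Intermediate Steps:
$v = 0$ ($v = 5 - 5 = 0$)
$s{\left(u \right)} = -3$ ($s{\left(u \right)} = -3 + \left(4 - 5\right) 0 = -3 - 0 = -3 + 0 = -3$)
$M = - \frac{40}{3}$ ($M = 4 - \frac{\left(-1\right) \left(-104\right)}{6} = 4 - \frac{52}{3} = - \frac{40}{3} \approx -13.333$)
$Q{\left(c \right)} = - \frac{47}{24}$ ($Q{\left(c \right)} = 47 \left(- \frac{1}{24}\right) = - \frac{47}{24}$)
$n{\left(a \right)} = - \frac{40}{3} + a$ ($n{\left(a \right)} = a - \frac{40}{3} = - \frac{40}{3} + a$)
$Q{\left(s{\left(4 \right)} \right)} - n{\left(-181 \right)} = - \frac{47}{24} - \left(- \frac{40}{3} - 181\right) = - \frac{47}{24} - - \frac{583}{3} = - \frac{47}{24} + \frac{583}{3} = \frac{1539}{8}$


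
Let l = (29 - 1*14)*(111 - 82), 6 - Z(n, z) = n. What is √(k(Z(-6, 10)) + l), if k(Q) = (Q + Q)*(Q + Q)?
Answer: √1011 ≈ 31.796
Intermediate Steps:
Z(n, z) = 6 - n
l = 435 (l = (29 - 14)*29 = 15*29 = 435)
k(Q) = 4*Q² (k(Q) = (2*Q)*(2*Q) = 4*Q²)
√(k(Z(-6, 10)) + l) = √(4*(6 - 1*(-6))² + 435) = √(4*(6 + 6)² + 435) = √(4*12² + 435) = √(4*144 + 435) = √(576 + 435) = √1011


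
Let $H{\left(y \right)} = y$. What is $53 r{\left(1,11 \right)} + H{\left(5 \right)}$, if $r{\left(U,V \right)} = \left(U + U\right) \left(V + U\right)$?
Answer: $1277$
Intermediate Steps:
$r{\left(U,V \right)} = 2 U \left(U + V\right)$
$53 r{\left(1,11 \right)} + H{\left(5 \right)} = 53 \cdot 2 \cdot 1 \left(1 + 11\right) + 5 = 53 \cdot 2 \cdot 1 \cdot 12 + 5 = 53 \cdot 24 + 5 = 1272 + 5 = 1277$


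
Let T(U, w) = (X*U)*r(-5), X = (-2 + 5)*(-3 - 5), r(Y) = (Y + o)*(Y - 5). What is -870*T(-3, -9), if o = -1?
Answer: -3758400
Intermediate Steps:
r(Y) = (-1 + Y)*(-5 + Y) (r(Y) = (Y - 1)*(Y - 5) = (-1 + Y)*(-5 + Y))
X = -24 (X = 3*(-8) = -24)
T(U, w) = -1440*U (T(U, w) = (-24*U)*(5 + (-5)² - 6*(-5)) = (-24*U)*(5 + 25 + 30) = -24*U*60 = -1440*U)
-870*T(-3, -9) = -(-1252800)*(-3) = -870*4320 = -3758400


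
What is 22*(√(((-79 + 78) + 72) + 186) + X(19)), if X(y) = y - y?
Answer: 22*√257 ≈ 352.69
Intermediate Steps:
X(y) = 0
22*(√(((-79 + 78) + 72) + 186) + X(19)) = 22*(√(((-79 + 78) + 72) + 186) + 0) = 22*(√((-1 + 72) + 186) + 0) = 22*(√(71 + 186) + 0) = 22*(√257 + 0) = 22*√257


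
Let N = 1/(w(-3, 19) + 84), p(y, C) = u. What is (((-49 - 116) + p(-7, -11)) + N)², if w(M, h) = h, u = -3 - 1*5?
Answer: 317481124/10609 ≈ 29926.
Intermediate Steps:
u = -8 (u = -3 - 5 = -8)
p(y, C) = -8
N = 1/103 (N = 1/(19 + 84) = 1/103 ≈ 0.0097087)
(((-49 - 116) + p(-7, -11)) + N)² = (((-49 - 116) - 8) + 1/103)² = ((-165 - 8) + 1/103)² = (-173 + 1/103)² = (-17818/103)² = 317481124/10609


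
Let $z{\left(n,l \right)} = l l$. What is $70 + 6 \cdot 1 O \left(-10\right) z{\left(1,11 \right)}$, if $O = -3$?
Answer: $21850$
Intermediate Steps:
$z{\left(n,l \right)} = l^{2}$
$70 + 6 \cdot 1 O \left(-10\right) z{\left(1,11 \right)} = 70 + 6 \cdot 1 \left(-3\right) \left(-10\right) 11^{2} = 70 + 6 \left(-3\right) \left(-10\right) 121 = 70 + \left(-18\right) \left(-10\right) 121 = 70 + 180 \cdot 121 = 70 + 21780 = 21850$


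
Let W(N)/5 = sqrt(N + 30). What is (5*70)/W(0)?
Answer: 7*sqrt(30)/3 ≈ 12.780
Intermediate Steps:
W(N) = 5*sqrt(30 + N) (W(N) = 5*sqrt(N + 30) = 5*sqrt(30 + N))
(5*70)/W(0) = (5*70)/((5*sqrt(30 + 0))) = 350/((5*sqrt(30))) = 350*(sqrt(30)/150) = 7*sqrt(30)/3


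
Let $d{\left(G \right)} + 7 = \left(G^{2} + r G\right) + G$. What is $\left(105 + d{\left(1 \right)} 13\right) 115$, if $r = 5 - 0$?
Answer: $12075$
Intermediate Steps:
$r = 5$ ($r = 5 + 0 = 5$)
$d{\left(G \right)} = -7 + G^{2} + 6 G$ ($d{\left(G \right)} = -7 + \left(\left(G^{2} + 5 G\right) + G\right) = -7 + \left(G^{2} + 6 G\right) = -7 + G^{2} + 6 G$)
$\left(105 + d{\left(1 \right)} 13\right) 115 = \left(105 + \left(-7 + 1^{2} + 6 \cdot 1\right) 13\right) 115 = \left(105 + \left(-7 + 1 + 6\right) 13\right) 115 = \left(105 + 0 \cdot 13\right) 115 = \left(105 + 0\right) 115 = 105 \cdot 115 = 12075$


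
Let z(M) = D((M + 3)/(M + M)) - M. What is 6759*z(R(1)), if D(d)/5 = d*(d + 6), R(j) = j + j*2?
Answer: 216288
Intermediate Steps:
R(j) = 3*j (R(j) = j + 2*j = 3*j)
D(d) = 5*d*(6 + d) (D(d) = 5*(d*(d + 6)) = 5*(d*(6 + d)) = 5*d*(6 + d))
z(M) = -M + 5*(3 + M)*(6 + (3 + M)/(2*M))/(2*M) (z(M) = 5*((M + 3)/(M + M))*(6 + (M + 3)/(M + M)) - M = 5*((3 + M)/((2*M)))*(6 + (3 + M)/((2*M))) - M = 5*((3 + M)*(1/(2*M)))*(6 + (3 + M)*(1/(2*M))) - M = 5*((3 + M)/(2*M))*(6 + (3 + M)/(2*M)) - M = 5*(3 + M)*(6 + (3 + M)/(2*M))/(2*M) - M = -M + 5*(3 + M)*(6 + (3 + M)/(2*M))/(2*M))
6759*z(R(1)) = 6759*(65/4 - 3 + 45/(4*(3*1)²) + 105/(2*((3*1)))) = 6759*(65/4 - 1*3 + (45/4)/3² + (105/2)/3) = 6759*(65/4 - 3 + (45/4)*(⅑) + (105/2)*(⅓)) = 6759*(65/4 - 3 + 5/4 + 35/2) = 6759*32 = 216288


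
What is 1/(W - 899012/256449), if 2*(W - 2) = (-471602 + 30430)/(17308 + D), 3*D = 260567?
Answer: -80138004459/290364327316 ≈ -0.27599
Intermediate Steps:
D = 260567/3 (D = (⅓)*260567 = 260567/3 ≈ 86856.)
W = -36776/312491 (W = 2 + ((-471602 + 30430)/(17308 + 260567/3))/2 = 2 + (-441172/312491/3)/2 = 2 + (-441172*3/312491)/2 = 2 + (½)*(-1323516/312491) = 2 - 661758/312491 = -36776/312491 ≈ -0.11769)
1/(W - 899012/256449) = 1/(-36776/312491 - 899012/256449) = 1/(-290364327316/80138004459) = -80138004459/290364327316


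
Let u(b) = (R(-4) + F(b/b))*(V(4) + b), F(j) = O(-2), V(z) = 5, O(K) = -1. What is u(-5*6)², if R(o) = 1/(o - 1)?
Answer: 900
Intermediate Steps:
R(o) = 1/(-1 + o)
F(j) = -1
u(b) = -6 - 6*b/5 (u(b) = (1/(-1 - 4) - 1)*(5 + b) = (1/(-5) - 1)*(5 + b) = (-⅕ - 1)*(5 + b) = -6*(5 + b)/5 = -6 - 6*b/5)
u(-5*6)² = (-6 - (-6)*6)² = (-6 - 6/5*(-30))² = (-6 + 36)² = 30² = 900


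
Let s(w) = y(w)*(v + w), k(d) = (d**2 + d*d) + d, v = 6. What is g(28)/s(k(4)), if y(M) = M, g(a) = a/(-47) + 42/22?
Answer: 97/111672 ≈ 0.00086861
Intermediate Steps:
g(a) = 21/11 - a/47 (g(a) = a*(-1/47) + 42*(1/22) = -a/47 + 21/11 = 21/11 - a/47)
k(d) = d + 2*d**2 (k(d) = (d**2 + d**2) + d = 2*d**2 + d = d + 2*d**2)
s(w) = w*(6 + w)
g(28)/s(k(4)) = (21/11 - 1/47*28)/(((4*(1 + 2*4))*(6 + 4*(1 + 2*4)))) = (21/11 - 28/47)/(((4*(1 + 8))*(6 + 4*(1 + 8)))) = 679/(517*(((4*9)*(6 + 4*9)))) = 679/(517*((36*(6 + 36)))) = 679/(517*((36*42))) = (679/517)/1512 = (679/517)*(1/1512) = 97/111672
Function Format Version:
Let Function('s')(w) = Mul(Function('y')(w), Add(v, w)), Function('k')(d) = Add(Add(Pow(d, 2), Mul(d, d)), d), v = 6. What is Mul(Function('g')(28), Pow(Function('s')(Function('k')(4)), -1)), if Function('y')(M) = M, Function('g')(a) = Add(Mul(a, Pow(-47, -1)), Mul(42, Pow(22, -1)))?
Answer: Rational(97, 111672) ≈ 0.00086861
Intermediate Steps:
Function('g')(a) = Add(Rational(21, 11), Mul(Rational(-1, 47), a)) (Function('g')(a) = Add(Mul(a, Rational(-1, 47)), Mul(42, Rational(1, 22))) = Add(Mul(Rational(-1, 47), a), Rational(21, 11)) = Add(Rational(21, 11), Mul(Rational(-1, 47), a)))
Function('k')(d) = Add(d, Mul(2, Pow(d, 2))) (Function('k')(d) = Add(Add(Pow(d, 2), Pow(d, 2)), d) = Add(Mul(2, Pow(d, 2)), d) = Add(d, Mul(2, Pow(d, 2))))
Function('s')(w) = Mul(w, Add(6, w))
Mul(Function('g')(28), Pow(Function('s')(Function('k')(4)), -1)) = Mul(Add(Rational(21, 11), Mul(Rational(-1, 47), 28)), Pow(Mul(Mul(4, Add(1, Mul(2, 4))), Add(6, Mul(4, Add(1, Mul(2, 4))))), -1)) = Mul(Add(Rational(21, 11), Rational(-28, 47)), Pow(Mul(Mul(4, Add(1, 8)), Add(6, Mul(4, Add(1, 8)))), -1)) = Mul(Rational(679, 517), Pow(Mul(Mul(4, 9), Add(6, Mul(4, 9))), -1)) = Mul(Rational(679, 517), Pow(Mul(36, Add(6, 36)), -1)) = Mul(Rational(679, 517), Pow(Mul(36, 42), -1)) = Mul(Rational(679, 517), Pow(1512, -1)) = Mul(Rational(679, 517), Rational(1, 1512)) = Rational(97, 111672)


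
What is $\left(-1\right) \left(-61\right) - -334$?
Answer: $395$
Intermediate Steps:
$\left(-1\right) \left(-61\right) - -334 = 61 + 334 = 395$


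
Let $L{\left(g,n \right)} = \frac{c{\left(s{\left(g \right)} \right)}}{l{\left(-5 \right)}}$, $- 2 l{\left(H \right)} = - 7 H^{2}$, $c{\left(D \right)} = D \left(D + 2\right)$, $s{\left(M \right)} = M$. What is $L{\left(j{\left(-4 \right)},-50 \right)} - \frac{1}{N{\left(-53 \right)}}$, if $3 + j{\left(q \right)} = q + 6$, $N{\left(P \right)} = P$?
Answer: $\frac{69}{9275} \approx 0.0074394$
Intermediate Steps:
$c{\left(D \right)} = D \left(2 + D\right)$
$j{\left(q \right)} = 3 + q$ ($j{\left(q \right)} = -3 + \left(q + 6\right) = -3 + \left(6 + q\right) = 3 + q$)
$l{\left(H \right)} = \frac{7 H^{2}}{2}$ ($l{\left(H \right)} = - \frac{\left(-7\right) H^{2}}{2} = \frac{7 H^{2}}{2}$)
$L{\left(g,n \right)} = \frac{2 g \left(2 + g\right)}{175}$ ($L{\left(g,n \right)} = \frac{g \left(2 + g\right)}{\frac{7}{2} \left(-5\right)^{2}} = \frac{g \left(2 + g\right)}{\frac{7}{2} \cdot 25} = \frac{g \left(2 + g\right)}{\frac{175}{2}} = g \left(2 + g\right) \frac{2}{175} = \frac{2 g \left(2 + g\right)}{175}$)
$L{\left(j{\left(-4 \right)},-50 \right)} - \frac{1}{N{\left(-53 \right)}} = \frac{2 \left(3 - 4\right) \left(2 + \left(3 - 4\right)\right)}{175} - \frac{1}{-53} = \frac{2}{175} \left(-1\right) \left(2 - 1\right) - - \frac{1}{53} = \frac{2}{175} \left(-1\right) 1 + \frac{1}{53} = - \frac{2}{175} + \frac{1}{53} = \frac{69}{9275}$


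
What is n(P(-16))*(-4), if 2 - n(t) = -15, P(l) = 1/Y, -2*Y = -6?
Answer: -68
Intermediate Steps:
Y = 3 (Y = -½*(-6) = 3)
P(l) = ⅓ (P(l) = 1/3 = ⅓)
n(t) = 17 (n(t) = 2 - 1*(-15) = 2 + 15 = 17)
n(P(-16))*(-4) = 17*(-4) = -68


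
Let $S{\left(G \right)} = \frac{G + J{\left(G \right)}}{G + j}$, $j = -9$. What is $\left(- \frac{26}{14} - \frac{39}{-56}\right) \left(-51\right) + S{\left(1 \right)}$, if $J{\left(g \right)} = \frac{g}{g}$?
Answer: $\frac{3301}{56} \approx 58.946$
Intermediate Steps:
$J{\left(g \right)} = 1$
$S{\left(G \right)} = \frac{1 + G}{-9 + G}$ ($S{\left(G \right)} = \frac{G + 1}{G - 9} = \frac{1 + G}{-9 + G}$)
$\left(- \frac{26}{14} - \frac{39}{-56}\right) \left(-51\right) + S{\left(1 \right)} = \left(- \frac{26}{14} - \frac{39}{-56}\right) \left(-51\right) + \frac{1 + 1}{-9 + 1} = \left(\left(-26\right) \frac{1}{14} - - \frac{39}{56}\right) \left(-51\right) + \frac{1}{-8} \cdot 2 = \left(- \frac{13}{7} + \frac{39}{56}\right) \left(-51\right) - \frac{1}{4} = \left(- \frac{65}{56}\right) \left(-51\right) - \frac{1}{4} = \frac{3315}{56} - \frac{1}{4} = \frac{3301}{56}$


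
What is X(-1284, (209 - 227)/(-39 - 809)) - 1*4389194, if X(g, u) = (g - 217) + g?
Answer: -4391979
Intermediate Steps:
X(g, u) = -217 + 2*g (X(g, u) = (-217 + g) + g = -217 + 2*g)
X(-1284, (209 - 227)/(-39 - 809)) - 1*4389194 = (-217 + 2*(-1284)) - 1*4389194 = (-217 - 2568) - 4389194 = -2785 - 4389194 = -4391979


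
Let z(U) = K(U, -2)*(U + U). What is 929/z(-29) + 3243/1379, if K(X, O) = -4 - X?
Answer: 3421259/1999550 ≈ 1.7110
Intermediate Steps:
z(U) = 2*U*(-4 - U) (z(U) = (-4 - U)*(U + U) = (-4 - U)*(2*U) = 2*U*(-4 - U))
929/z(-29) + 3243/1379 = 929/((-2*(-29)*(4 - 29))) + 3243/1379 = 929/((-2*(-29)*(-25))) + 3243*(1/1379) = 929/(-1450) + 3243/1379 = 929*(-1/1450) + 3243/1379 = -929/1450 + 3243/1379 = 3421259/1999550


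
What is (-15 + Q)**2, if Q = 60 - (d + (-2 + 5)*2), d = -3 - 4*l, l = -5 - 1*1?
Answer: 324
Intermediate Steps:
l = -6 (l = -5 - 1 = -6)
d = 21 (d = -3 - 4*(-6) = -3 + 24 = 21)
Q = 33 (Q = 60 - (21 + (-2 + 5)*2) = 60 - (21 + 3*2) = 60 - (21 + 6) = 60 - 1*27 = 60 - 27 = 33)
(-15 + Q)**2 = (-15 + 33)**2 = 18**2 = 324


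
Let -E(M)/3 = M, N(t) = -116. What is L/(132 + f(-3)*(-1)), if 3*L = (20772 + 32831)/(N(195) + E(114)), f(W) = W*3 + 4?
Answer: -53603/188238 ≈ -0.28476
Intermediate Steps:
f(W) = 4 + 3*W (f(W) = 3*W + 4 = 4 + 3*W)
E(M) = -3*M
L = -53603/1374 (L = ((20772 + 32831)/(-116 - 3*114))/3 = (53603/(-116 - 342))/3 = (53603/(-458))/3 = (53603*(-1/458))/3 = (⅓)*(-53603/458) = -53603/1374 ≈ -39.012)
L/(132 + f(-3)*(-1)) = -53603/(1374*(132 + (4 + 3*(-3))*(-1))) = -53603/(1374*(132 + (4 - 9)*(-1))) = -53603/(1374*(132 - 5*(-1))) = -53603/(1374*(132 + 5)) = -53603/1374/137 = -53603/1374*1/137 = -53603/188238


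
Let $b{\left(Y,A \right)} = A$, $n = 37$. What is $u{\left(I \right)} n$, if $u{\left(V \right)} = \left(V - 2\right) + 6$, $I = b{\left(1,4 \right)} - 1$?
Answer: $259$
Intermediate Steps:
$I = 3$ ($I = 4 - 1 = 3$)
$u{\left(V \right)} = 4 + V$ ($u{\left(V \right)} = \left(-2 + V\right) + 6 = 4 + V$)
$u{\left(I \right)} n = \left(4 + 3\right) 37 = 7 \cdot 37 = 259$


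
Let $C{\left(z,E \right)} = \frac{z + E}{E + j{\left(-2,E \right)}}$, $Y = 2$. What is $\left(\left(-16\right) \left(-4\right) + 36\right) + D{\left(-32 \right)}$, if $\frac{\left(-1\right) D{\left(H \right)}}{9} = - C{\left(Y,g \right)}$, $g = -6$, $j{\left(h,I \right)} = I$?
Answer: $103$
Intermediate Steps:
$C{\left(z,E \right)} = \frac{E + z}{2 E}$ ($C{\left(z,E \right)} = \frac{z + E}{E + E} = \frac{E + z}{2 E}$)
$D{\left(H \right)} = 3$ ($D{\left(H \right)} = - 9 \left(- \frac{-6 + 2}{2 \left(-6\right)}\right) = - 9 \left(- \frac{\left(-1\right) \left(-4\right)}{2 \cdot 6}\right) = - 9 \left(\left(-1\right) \frac{1}{3}\right) = \left(-9\right) \left(- \frac{1}{3}\right) = 3$)
$\left(\left(-16\right) \left(-4\right) + 36\right) + D{\left(-32 \right)} = \left(\left(-16\right) \left(-4\right) + 36\right) + 3 = \left(64 + 36\right) + 3 = 100 + 3 = 103$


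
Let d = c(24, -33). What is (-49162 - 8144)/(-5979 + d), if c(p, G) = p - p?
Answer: 19102/1993 ≈ 9.5845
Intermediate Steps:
c(p, G) = 0
d = 0
(-49162 - 8144)/(-5979 + d) = (-49162 - 8144)/(-5979 + 0) = -57306/(-5979) = -57306*(-1/5979) = 19102/1993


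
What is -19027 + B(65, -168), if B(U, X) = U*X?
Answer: -29947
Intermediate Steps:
-19027 + B(65, -168) = -19027 + 65*(-168) = -19027 - 10920 = -29947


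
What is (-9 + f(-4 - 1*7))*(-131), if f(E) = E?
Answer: 2620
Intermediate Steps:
(-9 + f(-4 - 1*7))*(-131) = (-9 + (-4 - 1*7))*(-131) = (-9 + (-4 - 7))*(-131) = (-9 - 11)*(-131) = -20*(-131) = 2620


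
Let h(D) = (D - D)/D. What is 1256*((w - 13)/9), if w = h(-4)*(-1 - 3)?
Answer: -16328/9 ≈ -1814.2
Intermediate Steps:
h(D) = 0 (h(D) = 0/D = 0)
w = 0 (w = 0*(-1 - 3) = 0*(-4) = 0)
1256*((w - 13)/9) = 1256*((0 - 13)/9) = 1256*((1/9)*(-13)) = 1256*(-13/9) = -16328/9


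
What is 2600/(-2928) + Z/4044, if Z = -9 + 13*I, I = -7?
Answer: -37525/41114 ≈ -0.91271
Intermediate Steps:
Z = -100 (Z = -9 + 13*(-7) = -9 - 91 = -100)
2600/(-2928) + Z/4044 = 2600/(-2928) - 100/4044 = 2600*(-1/2928) - 100*1/4044 = -325/366 - 25/1011 = -37525/41114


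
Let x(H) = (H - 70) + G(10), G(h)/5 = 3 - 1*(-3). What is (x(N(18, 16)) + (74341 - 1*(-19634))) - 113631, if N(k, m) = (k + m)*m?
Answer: -19152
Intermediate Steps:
G(h) = 30 (G(h) = 5*(3 - 1*(-3)) = 5*(3 + 3) = 5*6 = 30)
N(k, m) = m*(k + m)
x(H) = -40 + H (x(H) = (H - 70) + 30 = (-70 + H) + 30 = -40 + H)
(x(N(18, 16)) + (74341 - 1*(-19634))) - 113631 = ((-40 + 16*(18 + 16)) + (74341 - 1*(-19634))) - 113631 = ((-40 + 16*34) + (74341 + 19634)) - 113631 = ((-40 + 544) + 93975) - 113631 = (504 + 93975) - 113631 = 94479 - 113631 = -19152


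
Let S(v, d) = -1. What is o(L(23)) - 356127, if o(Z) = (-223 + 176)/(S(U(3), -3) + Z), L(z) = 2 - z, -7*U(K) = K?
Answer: -7834747/22 ≈ -3.5613e+5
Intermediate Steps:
U(K) = -K/7
o(Z) = -47/(-1 + Z) (o(Z) = (-223 + 176)/(-1 + Z) = -47/(-1 + Z))
o(L(23)) - 356127 = -47/(-1 + (2 - 1*23)) - 356127 = -47/(-1 + (2 - 23)) - 356127 = -47/(-1 - 21) - 356127 = -47/(-22) - 356127 = -47*(-1/22) - 356127 = 47/22 - 356127 = -7834747/22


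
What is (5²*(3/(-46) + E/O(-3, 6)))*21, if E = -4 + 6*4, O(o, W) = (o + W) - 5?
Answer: -243075/46 ≈ -5284.2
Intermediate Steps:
O(o, W) = -5 + W + o (O(o, W) = (W + o) - 5 = -5 + W + o)
E = 20 (E = -4 + 24 = 20)
(5²*(3/(-46) + E/O(-3, 6)))*21 = (5²*(3/(-46) + 20/(-5 + 6 - 3)))*21 = (25*(3*(-1/46) + 20/(-2)))*21 = (25*(-3/46 + 20*(-½)))*21 = (25*(-3/46 - 10))*21 = (25*(-463/46))*21 = -11575/46*21 = -243075/46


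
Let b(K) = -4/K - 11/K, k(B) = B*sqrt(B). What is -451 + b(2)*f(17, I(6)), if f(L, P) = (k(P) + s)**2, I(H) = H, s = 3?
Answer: -4277/2 - 270*sqrt(6) ≈ -2799.9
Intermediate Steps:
k(B) = B**(3/2)
f(L, P) = (3 + P**(3/2))**2 (f(L, P) = (P**(3/2) + 3)**2 = (3 + P**(3/2))**2)
b(K) = -15/K
-451 + b(2)*f(17, I(6)) = -451 + (-15/2)*(3 + 6**(3/2))**2 = -451 + (-15*1/2)*(3 + 6*sqrt(6))**2 = -451 - 15*(3 + 6*sqrt(6))**2/2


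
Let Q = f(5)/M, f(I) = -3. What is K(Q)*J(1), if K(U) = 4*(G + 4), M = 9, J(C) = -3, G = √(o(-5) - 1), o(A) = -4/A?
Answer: -48 - 12*I*√5/5 ≈ -48.0 - 5.3666*I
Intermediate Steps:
G = I*√5/5 (G = √(-4/(-5) - 1) = √(-4*(-⅕) - 1) = √(⅘ - 1) = √(-⅕) = I*√5/5 ≈ 0.44721*I)
Q = -⅓ (Q = -3/9 = -3*⅑ = -⅓ ≈ -0.33333)
K(U) = 16 + 4*I*√5/5 (K(U) = 4*(I*√5/5 + 4) = 4*(4 + I*√5/5) = 16 + 4*I*√5/5)
K(Q)*J(1) = (16 + 4*I*√5/5)*(-3) = -48 - 12*I*√5/5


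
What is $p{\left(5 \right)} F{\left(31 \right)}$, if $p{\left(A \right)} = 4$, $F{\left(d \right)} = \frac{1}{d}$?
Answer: $\frac{4}{31} \approx 0.12903$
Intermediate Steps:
$p{\left(5 \right)} F{\left(31 \right)} = \frac{4}{31}$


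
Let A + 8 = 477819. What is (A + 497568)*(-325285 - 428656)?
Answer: -735378218639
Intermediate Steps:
A = 477811 (A = -8 + 477819 = 477811)
(A + 497568)*(-325285 - 428656) = (477811 + 497568)*(-325285 - 428656) = 975379*(-753941) = -735378218639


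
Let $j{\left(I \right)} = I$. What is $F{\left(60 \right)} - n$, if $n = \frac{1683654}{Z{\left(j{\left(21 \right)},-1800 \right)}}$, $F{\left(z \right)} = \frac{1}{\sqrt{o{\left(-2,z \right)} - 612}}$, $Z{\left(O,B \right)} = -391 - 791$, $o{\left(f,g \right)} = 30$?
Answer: $\frac{280609}{197} - \frac{i \sqrt{582}}{582} \approx 1424.4 - 0.041451 i$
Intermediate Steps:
$Z{\left(O,B \right)} = -1182$
$F{\left(z \right)} = - \frac{i \sqrt{582}}{582}$ ($F{\left(z \right)} = \frac{1}{\sqrt{30 - 612}} = \frac{1}{\sqrt{-582}} = \frac{1}{i \sqrt{582}} = - \frac{i \sqrt{582}}{582}$)
$n = - \frac{280609}{197}$ ($n = \frac{1683654}{-1182} = 1683654 \left(- \frac{1}{1182}\right) = - \frac{280609}{197} \approx -1424.4$)
$F{\left(60 \right)} - n = - \frac{i \sqrt{582}}{582} - - \frac{280609}{197} = - \frac{i \sqrt{582}}{582} + \frac{280609}{197} = \frac{280609}{197} - \frac{i \sqrt{582}}{582}$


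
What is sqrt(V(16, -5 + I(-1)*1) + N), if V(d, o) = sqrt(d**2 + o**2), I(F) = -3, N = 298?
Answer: sqrt(298 + 8*sqrt(5)) ≈ 17.773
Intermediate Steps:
sqrt(V(16, -5 + I(-1)*1) + N) = sqrt(sqrt(16**2 + (-5 - 3*1)**2) + 298) = sqrt(sqrt(256 + (-5 - 3)**2) + 298) = sqrt(sqrt(256 + (-8)**2) + 298) = sqrt(sqrt(256 + 64) + 298) = sqrt(sqrt(320) + 298) = sqrt(8*sqrt(5) + 298) = sqrt(298 + 8*sqrt(5))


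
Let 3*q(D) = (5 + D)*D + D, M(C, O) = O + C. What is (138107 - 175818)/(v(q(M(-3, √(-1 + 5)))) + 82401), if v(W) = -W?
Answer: -113133/247208 ≈ -0.45764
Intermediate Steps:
M(C, O) = C + O
q(D) = D/3 + D*(5 + D)/3 (q(D) = ((5 + D)*D + D)/3 = (D*(5 + D) + D)/3 = (D + D*(5 + D))/3 = D/3 + D*(5 + D)/3)
(138107 - 175818)/(v(q(M(-3, √(-1 + 5)))) + 82401) = (138107 - 175818)/(-(-3 + √(-1 + 5))*(6 + (-3 + √(-1 + 5)))/3 + 82401) = -37711/(-(-3 + √4)*(6 + (-3 + √4))/3 + 82401) = -37711/(-(-3 + 2)*(6 + (-3 + 2))/3 + 82401) = -37711/(-(-1)*(6 - 1)/3 + 82401) = -37711/(-(-1)*5/3 + 82401) = -37711/(-1*(-5/3) + 82401) = -37711/(5/3 + 82401) = -37711/247208/3 = -37711*3/247208 = -113133/247208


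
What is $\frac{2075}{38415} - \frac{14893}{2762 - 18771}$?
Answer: $\frac{121066654}{122997147} \approx 0.9843$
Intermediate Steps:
$\frac{2075}{38415} - \frac{14893}{2762 - 18771} = 2075 \cdot \frac{1}{38415} - \frac{14893}{2762 - 18771} = \frac{415}{7683} - \frac{14893}{-16009} = \frac{415}{7683} - - \frac{14893}{16009} = \frac{415}{7683} + \frac{14893}{16009} = \frac{121066654}{122997147}$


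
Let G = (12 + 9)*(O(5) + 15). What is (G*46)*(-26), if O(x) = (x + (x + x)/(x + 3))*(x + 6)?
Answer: -2103465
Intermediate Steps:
O(x) = (6 + x)*(x + 2*x/(3 + x)) (O(x) = (x + (2*x)/(3 + x))*(6 + x) = (x + 2*x/(3 + x))*(6 + x) = (6 + x)*(x + 2*x/(3 + x)))
G = 7035/4 (G = (12 + 9)*(5*(30 + 5² + 11*5)/(3 + 5) + 15) = 21*(5*(30 + 25 + 55)/8 + 15) = 21*(5*(⅛)*110 + 15) = 21*(275/4 + 15) = 21*(335/4) = 7035/4 ≈ 1758.8)
(G*46)*(-26) = ((7035/4)*46)*(-26) = (161805/2)*(-26) = -2103465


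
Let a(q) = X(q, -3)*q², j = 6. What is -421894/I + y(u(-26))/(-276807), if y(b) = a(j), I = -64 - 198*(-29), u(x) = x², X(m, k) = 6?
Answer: -19464073151/261951691 ≈ -74.304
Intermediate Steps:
I = 5678 (I = -64 + 5742 = 5678)
a(q) = 6*q²
y(b) = 216 (y(b) = 6*6² = 6*36 = 216)
-421894/I + y(u(-26))/(-276807) = -421894/5678 + 216/(-276807) = -421894*1/5678 + 216*(-1/276807) = -210947/2839 - 72/92269 = -19464073151/261951691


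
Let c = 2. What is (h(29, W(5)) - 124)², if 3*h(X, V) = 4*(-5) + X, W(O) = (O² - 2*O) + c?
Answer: 14641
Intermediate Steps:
W(O) = 2 + O² - 2*O (W(O) = (O² - 2*O) + 2 = 2 + O² - 2*O)
h(X, V) = -20/3 + X/3 (h(X, V) = (4*(-5) + X)/3 = (-20 + X)/3 = -20/3 + X/3)
(h(29, W(5)) - 124)² = ((-20/3 + (⅓)*29) - 124)² = ((-20/3 + 29/3) - 124)² = (3 - 124)² = (-121)² = 14641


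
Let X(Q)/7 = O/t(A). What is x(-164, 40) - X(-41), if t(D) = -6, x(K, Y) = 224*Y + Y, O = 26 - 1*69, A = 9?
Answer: 53699/6 ≈ 8949.8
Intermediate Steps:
O = -43 (O = 26 - 69 = -43)
x(K, Y) = 225*Y
X(Q) = 301/6 (X(Q) = 7*(-43/(-6)) = 7*(-43*(-⅙)) = 7*(43/6) = 301/6)
x(-164, 40) - X(-41) = 225*40 - 1*301/6 = 9000 - 301/6 = 53699/6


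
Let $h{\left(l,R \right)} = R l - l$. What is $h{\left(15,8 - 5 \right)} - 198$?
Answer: $-168$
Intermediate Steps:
$h{\left(l,R \right)} = - l + R l$
$h{\left(15,8 - 5 \right)} - 198 = 15 \left(-1 + \left(8 - 5\right)\right) - 198 = 15 \left(-1 + 3\right) - 198 = 15 \cdot 2 - 198 = 30 - 198 = -168$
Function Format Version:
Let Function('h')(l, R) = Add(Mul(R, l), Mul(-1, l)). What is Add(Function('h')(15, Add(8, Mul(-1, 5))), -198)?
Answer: -168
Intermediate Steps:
Function('h')(l, R) = Add(Mul(-1, l), Mul(R, l))
Add(Function('h')(15, Add(8, Mul(-1, 5))), -198) = Add(Mul(15, Add(-1, Add(8, Mul(-1, 5)))), -198) = Add(Mul(15, Add(-1, Add(8, -5))), -198) = Add(Mul(15, Add(-1, 3)), -198) = Add(Mul(15, 2), -198) = Add(30, -198) = -168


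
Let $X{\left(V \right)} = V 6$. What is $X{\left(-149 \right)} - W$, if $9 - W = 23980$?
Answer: $23077$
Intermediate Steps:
$W = -23971$ ($W = 9 - 23980 = -23971$)
$X{\left(V \right)} = 6 V$
$X{\left(-149 \right)} - W = 6 \left(-149\right) - -23971 = -894 + 23971 = 23077$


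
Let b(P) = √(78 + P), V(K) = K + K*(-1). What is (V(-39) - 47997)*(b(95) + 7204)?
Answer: -345770388 - 47997*√173 ≈ -3.4640e+8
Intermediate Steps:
V(K) = 0 (V(K) = K - K = 0)
(V(-39) - 47997)*(b(95) + 7204) = (0 - 47997)*(√(78 + 95) + 7204) = -47997*(√173 + 7204) = -47997*(7204 + √173) = -345770388 - 47997*√173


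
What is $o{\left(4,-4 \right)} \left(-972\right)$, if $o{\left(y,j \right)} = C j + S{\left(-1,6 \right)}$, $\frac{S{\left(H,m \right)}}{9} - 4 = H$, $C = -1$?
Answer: $-30132$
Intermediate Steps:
$S{\left(H,m \right)} = 36 + 9 H$
$o{\left(y,j \right)} = 27 - j$ ($o{\left(y,j \right)} = - j + \left(36 + 9 \left(-1\right)\right) = - j + \left(36 - 9\right) = - j + 27 = 27 - j$)
$o{\left(4,-4 \right)} \left(-972\right) = \left(27 - -4\right) \left(-972\right) = \left(27 + 4\right) \left(-972\right) = 31 \left(-972\right) = -30132$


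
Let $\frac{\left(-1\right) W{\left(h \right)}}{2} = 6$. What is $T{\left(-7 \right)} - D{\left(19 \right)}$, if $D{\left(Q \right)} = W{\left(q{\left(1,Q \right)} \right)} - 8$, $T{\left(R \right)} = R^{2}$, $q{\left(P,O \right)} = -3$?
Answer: $69$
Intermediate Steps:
$W{\left(h \right)} = -12$ ($W{\left(h \right)} = \left(-2\right) 6 = -12$)
$D{\left(Q \right)} = -20$ ($D{\left(Q \right)} = -12 - 8 = -20$)
$T{\left(-7 \right)} - D{\left(19 \right)} = \left(-7\right)^{2} - -20 = 49 + 20 = 69$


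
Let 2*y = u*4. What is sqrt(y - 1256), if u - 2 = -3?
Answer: I*sqrt(1258) ≈ 35.468*I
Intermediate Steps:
u = -1 (u = 2 - 3 = -1)
y = -2 (y = (-1*4)/2 = (1/2)*(-4) = -2)
sqrt(y - 1256) = sqrt(-2 - 1256) = sqrt(-1258) = I*sqrt(1258)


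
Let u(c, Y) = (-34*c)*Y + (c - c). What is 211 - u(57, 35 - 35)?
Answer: 211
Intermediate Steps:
u(c, Y) = -34*Y*c (u(c, Y) = -34*Y*c + 0 = -34*Y*c)
211 - u(57, 35 - 35) = 211 - (-34)*(35 - 35)*57 = 211 - (-34)*0*57 = 211 - 1*0 = 211 + 0 = 211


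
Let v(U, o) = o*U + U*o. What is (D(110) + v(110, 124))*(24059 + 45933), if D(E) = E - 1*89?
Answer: 1910851592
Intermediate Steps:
D(E) = -89 + E (D(E) = E - 89 = -89 + E)
v(U, o) = 2*U*o (v(U, o) = U*o + U*o = 2*U*o)
(D(110) + v(110, 124))*(24059 + 45933) = ((-89 + 110) + 2*110*124)*(24059 + 45933) = (21 + 27280)*69992 = 27301*69992 = 1910851592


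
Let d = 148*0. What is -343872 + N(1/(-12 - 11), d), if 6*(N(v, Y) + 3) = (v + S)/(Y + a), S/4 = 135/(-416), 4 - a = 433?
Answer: -2117241122791/6157008 ≈ -3.4388e+5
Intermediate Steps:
a = -429 (a = 4 - 1*433 = 4 - 433 = -429)
S = -135/104 (S = 4*(135/(-416)) = 4*(135*(-1/416)) = 4*(-135/416) = -135/104 ≈ -1.2981)
d = 0
N(v, Y) = -3 + (-135/104 + v)/(6*(-429 + Y)) (N(v, Y) = -3 + ((v - 135/104)/(Y - 429))/6 = -3 + ((-135/104 + v)/(-429 + Y))/6 = -3 + (-135/104 + v)/(6*(-429 + Y)))
-343872 + N(1/(-12 - 11), d) = -343872 + (802953 - 1872*0 + 104*(1/(-12 - 11)))/(624*(-429 + 0)) = -343872 + (1/624)*(802953 + 0 + 104*(1/(-23)))/(-429) = -343872 + (1/624)*(-1/429)*(802953 + 0 + 104*(1*(-1/23))) = -343872 + (1/624)*(-1/429)*(802953 + 0 + 104*(-1/23)) = -343872 + (1/624)*(-1/429)*(802953 + 0 - 104/23) = -343872 + (1/624)*(-1/429)*(18467815/23) = -343872 - 18467815/6157008 = -2117241122791/6157008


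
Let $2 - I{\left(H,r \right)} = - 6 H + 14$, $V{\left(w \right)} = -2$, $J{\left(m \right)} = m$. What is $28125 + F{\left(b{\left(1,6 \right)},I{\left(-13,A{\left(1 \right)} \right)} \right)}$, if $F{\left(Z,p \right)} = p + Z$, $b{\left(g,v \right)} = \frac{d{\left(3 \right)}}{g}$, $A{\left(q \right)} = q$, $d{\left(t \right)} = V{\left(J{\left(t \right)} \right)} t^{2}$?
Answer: $28017$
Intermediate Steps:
$d{\left(t \right)} = - 2 t^{2}$
$I{\left(H,r \right)} = -12 + 6 H$ ($I{\left(H,r \right)} = 2 - \left(- 6 H + 14\right) = 2 - \left(14 - 6 H\right) = 2 + \left(-14 + 6 H\right) = -12 + 6 H$)
$b{\left(g,v \right)} = - \frac{18}{g}$ ($b{\left(g,v \right)} = \frac{\left(-2\right) 3^{2}}{g} = \frac{\left(-2\right) 9}{g} = - \frac{18}{g}$)
$F{\left(Z,p \right)} = Z + p$
$28125 + F{\left(b{\left(1,6 \right)},I{\left(-13,A{\left(1 \right)} \right)} \right)} = 28125 + \left(- \frac{18}{1} + \left(-12 + 6 \left(-13\right)\right)\right) = 28125 - 108 = 28017$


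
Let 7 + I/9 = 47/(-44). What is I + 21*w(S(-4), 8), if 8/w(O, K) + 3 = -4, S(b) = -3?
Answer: -4251/44 ≈ -96.614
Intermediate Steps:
w(O, K) = -8/7 (w(O, K) = 8/(-3 - 4) = 8/(-7) = 8*(-⅐) = -8/7)
I = -3195/44 (I = -63 + 9*(47/(-44)) = -63 + 9*(47*(-1/44)) = -63 + 9*(-47/44) = -63 - 423/44 = -3195/44 ≈ -72.614)
I + 21*w(S(-4), 8) = -3195/44 + 21*(-8/7) = -3195/44 - 24 = -4251/44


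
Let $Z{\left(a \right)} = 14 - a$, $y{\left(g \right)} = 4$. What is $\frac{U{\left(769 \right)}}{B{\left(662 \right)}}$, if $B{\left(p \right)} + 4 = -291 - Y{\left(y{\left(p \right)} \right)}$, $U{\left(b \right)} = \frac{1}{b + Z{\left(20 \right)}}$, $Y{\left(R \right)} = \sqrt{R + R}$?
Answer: $- \frac{295}{66393971} + \frac{2 \sqrt{2}}{66393971} \approx -4.4006 \cdot 10^{-6}$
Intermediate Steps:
$Y{\left(R \right)} = \sqrt{2} \sqrt{R}$ ($Y{\left(R \right)} = \sqrt{2 R} = \sqrt{2} \sqrt{R}$)
$U{\left(b \right)} = \frac{1}{-6 + b}$ ($U{\left(b \right)} = \frac{1}{b + \left(14 - 20\right)} = \frac{1}{b - 6} = \frac{1}{-6 + b}$)
$B{\left(p \right)} = -295 - 2 \sqrt{2}$ ($B{\left(p \right)} = -4 - \left(291 + \sqrt{2} \sqrt{4}\right) = -4 - \left(291 + \sqrt{2} \cdot 2\right) = -4 - \left(291 + 2 \sqrt{2}\right) = -295 - 2 \sqrt{2}$)
$\frac{U{\left(769 \right)}}{B{\left(662 \right)}} = \frac{1}{\left(-6 + 769\right) \left(-295 - 2 \sqrt{2}\right)} = \frac{1}{763 \left(-295 - 2 \sqrt{2}\right)}$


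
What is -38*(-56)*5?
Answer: 10640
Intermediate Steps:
-38*(-56)*5 = 2128*5 = 10640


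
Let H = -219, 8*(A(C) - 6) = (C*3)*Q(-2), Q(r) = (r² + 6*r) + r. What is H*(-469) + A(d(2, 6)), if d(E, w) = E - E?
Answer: 102717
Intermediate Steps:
d(E, w) = 0
Q(r) = r² + 7*r
A(C) = 6 - 15*C/4 (A(C) = 6 + ((C*3)*(-2*(7 - 2)))/8 = 6 + ((3*C)*(-2*5))/8 = 6 + ((3*C)*(-10))/8 = 6 + (-30*C)/8 = 6 - 15*C/4)
H*(-469) + A(d(2, 6)) = -219*(-469) + (6 - 15/4*0) = 102711 + (6 + 0) = 102711 + 6 = 102717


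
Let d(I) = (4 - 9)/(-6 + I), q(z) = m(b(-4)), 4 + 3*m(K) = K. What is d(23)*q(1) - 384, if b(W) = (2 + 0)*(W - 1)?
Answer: -19514/51 ≈ -382.63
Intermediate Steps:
b(W) = -2 + 2*W (b(W) = 2*(-1 + W) = -2 + 2*W)
m(K) = -4/3 + K/3
q(z) = -14/3 (q(z) = -4/3 + (-2 + 2*(-4))/3 = -4/3 + (-2 - 8)/3 = -4/3 + (⅓)*(-10) = -4/3 - 10/3 = -14/3)
d(I) = -5/(-6 + I)
d(23)*q(1) - 384 = -5/(-6 + 23)*(-14/3) - 384 = -5/17*(-14/3) - 384 = 70/51 - 384 = -19514/51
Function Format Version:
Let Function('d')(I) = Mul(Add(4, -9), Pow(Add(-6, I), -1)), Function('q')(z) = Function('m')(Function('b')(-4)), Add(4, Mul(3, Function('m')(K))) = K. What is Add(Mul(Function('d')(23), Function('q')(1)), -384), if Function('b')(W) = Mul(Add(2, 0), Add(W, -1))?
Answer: Rational(-19514, 51) ≈ -382.63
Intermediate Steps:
Function('b')(W) = Add(-2, Mul(2, W)) (Function('b')(W) = Mul(2, Add(-1, W)) = Add(-2, Mul(2, W)))
Function('m')(K) = Add(Rational(-4, 3), Mul(Rational(1, 3), K))
Function('q')(z) = Rational(-14, 3) (Function('q')(z) = Add(Rational(-4, 3), Mul(Rational(1, 3), Add(-2, Mul(2, -4)))) = Add(Rational(-4, 3), Mul(Rational(1, 3), Add(-2, -8))) = Add(Rational(-4, 3), Mul(Rational(1, 3), -10)) = Add(Rational(-4, 3), Rational(-10, 3)) = Rational(-14, 3))
Function('d')(I) = Mul(-5, Pow(Add(-6, I), -1))
Add(Mul(Function('d')(23), Function('q')(1)), -384) = Add(Mul(Mul(-5, Pow(Add(-6, 23), -1)), Rational(-14, 3)), -384) = Add(Mul(Mul(-5, Pow(17, -1)), Rational(-14, 3)), -384) = Add(Mul(Mul(-5, Rational(1, 17)), Rational(-14, 3)), -384) = Add(Mul(Rational(-5, 17), Rational(-14, 3)), -384) = Add(Rational(70, 51), -384) = Rational(-19514, 51)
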